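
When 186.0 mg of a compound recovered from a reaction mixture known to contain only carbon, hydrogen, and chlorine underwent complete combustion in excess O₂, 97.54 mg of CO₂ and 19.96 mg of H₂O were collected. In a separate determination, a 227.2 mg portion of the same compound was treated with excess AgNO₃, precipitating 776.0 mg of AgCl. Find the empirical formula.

CHCl2

mol C = 0.09754 g CO₂ ÷ 44.009 g/mol = 0.0022164 mol
mol H = 2 × 0.01996 g H₂O ÷ 18.015 g/mol = 0.0022159 mol
From the AgCl data: mol Cl per gram of compound = (0.7760 ÷ 143.318) ÷ 0.2272 = 0.023832 mol/g, so in the 0.1860 g combustion sample mol Cl = 0.0044327 mol
Divide by the smallest (0.0022159 mol): C 1.000, H 1.000, Cl 2.000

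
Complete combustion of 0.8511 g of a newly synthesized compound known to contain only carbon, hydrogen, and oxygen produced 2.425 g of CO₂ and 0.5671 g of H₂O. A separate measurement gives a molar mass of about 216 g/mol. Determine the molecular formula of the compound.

C14H16O2

mol C = 2.425 g CO₂ ÷ 44.009 g/mol = 0.055102 mol
mol H = 2 × 0.5671 g H₂O ÷ 18.015 g/mol = 0.062959 mol
mass O = 0.8511 − (0.66183 + 0.063462) = 0.12580 g → mol O = 0.12580 ÷ 15.999 = 0.0078632 mol
Divide by the smallest (0.0078632 mol): C 7.008, H 8.007, O 1.000
Empirical formula: C7H8O
Empirical-formula mass = 108.14 g/mol; 216 ÷ 108.14 ≈ 2, so the molecular formula is C14H16O2.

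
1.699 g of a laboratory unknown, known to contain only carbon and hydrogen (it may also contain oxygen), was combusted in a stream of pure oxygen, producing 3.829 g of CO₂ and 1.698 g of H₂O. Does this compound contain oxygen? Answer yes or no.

yes

mol C = 3.829 g CO₂ ÷ 44.009 g/mol = 0.087005 mol
mol H = 2 × 1.698 g H₂O ÷ 18.015 g/mol = 0.18851 mol
C and H account for only 1.2350 g of the 1.699 g sample; the remaining 0.46397 g must be oxygen.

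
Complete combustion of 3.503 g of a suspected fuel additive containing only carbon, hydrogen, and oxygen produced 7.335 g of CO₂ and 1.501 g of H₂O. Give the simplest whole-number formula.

C2H2O

mol C = 7.335 g CO₂ ÷ 44.009 g/mol = 0.16667 mol
mol H = 2 × 1.501 g H₂O ÷ 18.015 g/mol = 0.16664 mol
mass O = 3.503 − (2.0019 + 0.16797) = 1.3331 g → mol O = 1.3331 ÷ 15.999 = 0.083327 mol
Divide by the smallest (0.083327 mol): C 2.000, H 2.000, O 1.000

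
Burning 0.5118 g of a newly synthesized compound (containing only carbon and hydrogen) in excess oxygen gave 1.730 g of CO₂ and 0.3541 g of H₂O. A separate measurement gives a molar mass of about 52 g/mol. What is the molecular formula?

mol C = 1.730 g CO₂ ÷ 44.009 g/mol = 0.039310 mol
mol H = 2 × 0.3541 g H₂O ÷ 18.015 g/mol = 0.039312 mol
Divide by the smallest (0.039310 mol): C 1.000, H 1.000
Empirical formula: CH
Empirical-formula mass = 13.02 g/mol; 52 ÷ 13.02 ≈ 4, so the molecular formula is C4H4.

C4H4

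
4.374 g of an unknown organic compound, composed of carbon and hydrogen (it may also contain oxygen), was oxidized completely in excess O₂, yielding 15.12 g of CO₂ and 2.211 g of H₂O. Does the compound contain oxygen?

no

mol C = 15.12 g CO₂ ÷ 44.009 g/mol = 0.34357 mol
mol H = 2 × 2.211 g H₂O ÷ 18.015 g/mol = 0.24546 mol
C and H together account for 4.3740 g — essentially the entire 4.374 g sample — so the compound contains no oxygen.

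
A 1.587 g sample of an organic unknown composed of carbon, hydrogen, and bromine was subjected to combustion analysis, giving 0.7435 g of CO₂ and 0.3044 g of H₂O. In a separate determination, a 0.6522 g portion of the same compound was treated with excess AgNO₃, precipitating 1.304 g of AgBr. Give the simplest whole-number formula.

CH2Br

mol C = 0.7435 g CO₂ ÷ 44.009 g/mol = 0.016894 mol
mol H = 2 × 0.3044 g H₂O ÷ 18.015 g/mol = 0.033794 mol
From the AgBr data: mol Br per gram of compound = (1.304 ÷ 187.772) ÷ 0.6522 = 0.010648 mol/g, so in the 1.587 g combustion sample mol Br = 0.016898 mol
Divide by the smallest (0.016894 mol): C 1.000, H 2.000, Br 1.000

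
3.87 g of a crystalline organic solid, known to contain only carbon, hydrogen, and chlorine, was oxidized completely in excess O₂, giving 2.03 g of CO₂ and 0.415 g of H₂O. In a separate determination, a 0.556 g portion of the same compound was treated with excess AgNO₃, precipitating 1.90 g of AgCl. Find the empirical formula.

mol C = 2.03 g CO₂ ÷ 44.009 g/mol = 0.04613 mol
mol H = 2 × 0.415 g H₂O ÷ 18.015 g/mol = 0.04607 mol
From the AgCl data: mol Cl per gram of compound = (1.90 ÷ 143.318) ÷ 0.556 = 0.02384 mol/g, so in the 3.87 g combustion sample mol Cl = 0.09228 mol
Divide by the smallest (0.04607 mol): C 1.001, H 1.000, Cl 2.003

CHCl2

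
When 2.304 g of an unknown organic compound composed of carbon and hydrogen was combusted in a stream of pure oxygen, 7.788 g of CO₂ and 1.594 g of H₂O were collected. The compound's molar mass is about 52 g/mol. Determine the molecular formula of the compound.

C4H4

mol C = 7.788 g CO₂ ÷ 44.009 g/mol = 0.17696 mol
mol H = 2 × 1.594 g H₂O ÷ 18.015 g/mol = 0.17696 mol
Divide by the smallest (0.17696 mol): C 1.000, H 1.000
Empirical formula: CH
Empirical-formula mass = 13.02 g/mol; 52 ÷ 13.02 ≈ 4, so the molecular formula is C4H4.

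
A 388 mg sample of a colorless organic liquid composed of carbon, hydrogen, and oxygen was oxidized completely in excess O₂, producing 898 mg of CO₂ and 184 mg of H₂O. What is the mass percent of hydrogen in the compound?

5.3%

mol C = 0.898 g CO₂ ÷ 44.009 g/mol = 0.02040 mol
mol H = 2 × 0.184 g H₂O ÷ 18.015 g/mol = 0.02043 mol
mass O = 0.388 − (0.2451 + 0.02059) = 0.1223 g → mol O = 0.1223 ÷ 15.999 = 0.007646 mol
mass % H = 0.02059 g ÷ 0.388 g × 100%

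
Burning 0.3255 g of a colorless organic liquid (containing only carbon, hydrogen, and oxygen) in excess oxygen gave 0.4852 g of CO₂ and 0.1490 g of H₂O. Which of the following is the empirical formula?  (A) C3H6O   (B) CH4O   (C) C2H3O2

(C) C2H3O2

mol C = 0.4852 g CO₂ ÷ 44.009 g/mol = 0.011025 mol
mol H = 2 × 0.1490 g H₂O ÷ 18.015 g/mol = 0.016542 mol
mass O = 0.3255 − (0.13242 + 0.016674) = 0.17640 g → mol O = 0.17640 ÷ 15.999 = 0.011026 mol
Divide by the smallest (0.011025 mol): C 1.000, H 1.500, O 1.000
Multiplying each by 2 gives whole numbers: C 2.00, H 3.00, O 2.00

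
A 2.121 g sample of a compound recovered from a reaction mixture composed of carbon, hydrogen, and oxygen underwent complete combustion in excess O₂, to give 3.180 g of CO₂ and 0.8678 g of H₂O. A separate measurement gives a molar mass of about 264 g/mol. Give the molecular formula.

mol C = 3.180 g CO₂ ÷ 44.009 g/mol = 0.072258 mol
mol H = 2 × 0.8678 g H₂O ÷ 18.015 g/mol = 0.096342 mol
mass O = 2.121 − (0.86789 + 0.097113) = 1.1560 g → mol O = 1.1560 ÷ 15.999 = 0.072254 mol
Divide by the smallest (0.072254 mol): C 1.000, H 1.333, O 1.000
Multiplying each by 3 gives whole numbers: C 3.00, H 4.00, O 3.00
Empirical formula: C3H4O3
Empirical-formula mass = 88.06 g/mol; 264 ÷ 88.06 ≈ 3, so the molecular formula is C9H12O9.

C9H12O9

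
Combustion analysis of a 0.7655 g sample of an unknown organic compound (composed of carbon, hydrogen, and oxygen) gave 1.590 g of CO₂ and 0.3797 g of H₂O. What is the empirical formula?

C6H7O3

mol C = 1.590 g CO₂ ÷ 44.009 g/mol = 0.036129 mol
mol H = 2 × 0.3797 g H₂O ÷ 18.015 g/mol = 0.042154 mol
mass O = 0.7655 − (0.43395 + 0.042491) = 0.28906 g → mol O = 0.28906 ÷ 15.999 = 0.018068 mol
Divide by the smallest (0.018068 mol): C 2.000, H 2.333, O 1.000
Multiplying each by 3 gives whole numbers: C 6.00, H 7.00, O 3.00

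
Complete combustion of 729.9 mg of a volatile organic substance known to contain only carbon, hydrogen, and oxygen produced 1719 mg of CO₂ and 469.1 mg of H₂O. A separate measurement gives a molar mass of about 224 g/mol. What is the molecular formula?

C12H16O4

mol C = 1.719 g CO₂ ÷ 44.009 g/mol = 0.039060 mol
mol H = 2 × 0.4691 g H₂O ÷ 18.015 g/mol = 0.052079 mol
mass O = 0.7299 − (0.46915 + 0.052495) = 0.20825 g → mol O = 0.20825 ÷ 15.999 = 0.013017 mol
Divide by the smallest (0.013017 mol): C 3.001, H 4.001, O 1.000
Empirical formula: C3H4O
Empirical-formula mass = 56.06 g/mol; 224 ÷ 56.06 ≈ 4, so the molecular formula is C12H16O4.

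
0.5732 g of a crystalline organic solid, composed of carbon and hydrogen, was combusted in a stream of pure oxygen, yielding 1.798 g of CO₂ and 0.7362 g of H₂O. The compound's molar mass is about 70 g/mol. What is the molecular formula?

mol C = 1.798 g CO₂ ÷ 44.009 g/mol = 0.040855 mol
mol H = 2 × 0.7362 g H₂O ÷ 18.015 g/mol = 0.081732 mol
Divide by the smallest (0.040855 mol): C 1.000, H 2.001
Empirical formula: CH2
Empirical-formula mass = 14.03 g/mol; 70 ÷ 14.03 ≈ 5, so the molecular formula is C5H10.

C5H10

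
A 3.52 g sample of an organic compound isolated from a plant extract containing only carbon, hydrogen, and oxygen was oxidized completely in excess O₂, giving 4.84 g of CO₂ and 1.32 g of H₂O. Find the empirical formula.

mol C = 4.84 g CO₂ ÷ 44.009 g/mol = 0.1100 mol
mol H = 2 × 1.32 g H₂O ÷ 18.015 g/mol = 0.1465 mol
mass O = 3.52 − (1.321 + 0.1477) = 2.051 g → mol O = 2.051 ÷ 15.999 = 0.1282 mol
Divide by the smallest (0.1100 mol): C 1.000, H 1.332, O 1.166
Multiplying each by 6 gives whole numbers: C 6.00, H 7.99, O 7.00

C6H8O7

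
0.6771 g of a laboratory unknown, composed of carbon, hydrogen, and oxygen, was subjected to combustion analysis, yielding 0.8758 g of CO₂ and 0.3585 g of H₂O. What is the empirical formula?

mol C = 0.8758 g CO₂ ÷ 44.009 g/mol = 0.019900 mol
mol H = 2 × 0.3585 g H₂O ÷ 18.015 g/mol = 0.039800 mol
mass O = 0.6771 − (0.23902 + 0.040119) = 0.39796 g → mol O = 0.39796 ÷ 15.999 = 0.024874 mol
Divide by the smallest (0.019900 mol): C 1.000, H 2.000, O 1.250
Multiplying each by 4 gives whole numbers: C 4.00, H 8.00, O 5.00

C4H8O5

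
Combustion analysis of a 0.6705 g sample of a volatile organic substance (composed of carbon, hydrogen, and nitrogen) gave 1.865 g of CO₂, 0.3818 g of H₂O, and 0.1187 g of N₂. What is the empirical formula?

mol C = 1.865 g CO₂ ÷ 44.009 g/mol = 0.042378 mol
mol H = 2 × 0.3818 g H₂O ÷ 18.015 g/mol = 0.042387 mol
mol N = 2 × 0.1187 g N₂ ÷ 28.014 g/mol = 0.0084743 mol
Divide by the smallest (0.0084743 mol): C 5.001, H 5.002, N 1.000

C5H5N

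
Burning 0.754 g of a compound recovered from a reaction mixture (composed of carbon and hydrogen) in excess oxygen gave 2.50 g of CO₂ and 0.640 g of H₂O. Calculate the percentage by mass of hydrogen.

mol C = 2.50 g CO₂ ÷ 44.009 g/mol = 0.05681 mol
mol H = 2 × 0.640 g H₂O ÷ 18.015 g/mol = 0.07105 mol
mass % H = 0.07162 g ÷ 0.754 g × 100%

9.5%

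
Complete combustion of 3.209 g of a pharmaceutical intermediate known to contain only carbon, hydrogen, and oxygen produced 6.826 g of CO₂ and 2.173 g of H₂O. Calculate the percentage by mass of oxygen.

mol C = 6.826 g CO₂ ÷ 44.009 g/mol = 0.15510 mol
mol H = 2 × 2.173 g H₂O ÷ 18.015 g/mol = 0.24124 mol
mass O = 3.209 − (1.8630 + 0.24317) = 1.1029 g → mol O = 1.1029 ÷ 15.999 = 0.068933 mol
mass % O = 1.1029 g ÷ 3.209 g × 100%

34.37%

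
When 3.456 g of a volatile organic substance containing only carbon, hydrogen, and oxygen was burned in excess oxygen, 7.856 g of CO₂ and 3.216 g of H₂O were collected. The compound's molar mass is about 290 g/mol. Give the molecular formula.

mol C = 7.856 g CO₂ ÷ 44.009 g/mol = 0.17851 mol
mol H = 2 × 3.216 g H₂O ÷ 18.015 g/mol = 0.35704 mol
mass O = 3.456 − (2.1441 + 0.35989) = 0.95204 g → mol O = 0.95204 ÷ 15.999 = 0.059506 mol
Divide by the smallest (0.059506 mol): C 3.000, H 6.000, O 1.000
Empirical formula: C3H6O
Empirical-formula mass = 58.08 g/mol; 290 ÷ 58.08 ≈ 5, so the molecular formula is C15H30O5.

C15H30O5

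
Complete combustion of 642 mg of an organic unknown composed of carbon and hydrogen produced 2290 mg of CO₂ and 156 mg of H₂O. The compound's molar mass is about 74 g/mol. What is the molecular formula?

mol C = 2.29 g CO₂ ÷ 44.009 g/mol = 0.05203 mol
mol H = 2 × 0.156 g H₂O ÷ 18.015 g/mol = 0.01732 mol
Divide by the smallest (0.01732 mol): C 3.005, H 1.000
Empirical formula: C3H
Empirical-formula mass = 37.04 g/mol; 74 ÷ 37.04 ≈ 2, so the molecular formula is C6H2.

C6H2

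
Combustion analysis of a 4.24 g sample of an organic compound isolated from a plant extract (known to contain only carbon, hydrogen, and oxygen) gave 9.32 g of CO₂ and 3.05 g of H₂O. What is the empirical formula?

C5H8O2

mol C = 9.32 g CO₂ ÷ 44.009 g/mol = 0.2118 mol
mol H = 2 × 3.05 g H₂O ÷ 18.015 g/mol = 0.3386 mol
mass O = 4.24 − (2.544 + 0.3413) = 1.355 g → mol O = 1.355 ÷ 15.999 = 0.08470 mol
Divide by the smallest (0.08470 mol): C 2.500, H 3.998, O 1.000
Multiplying each by 2 gives whole numbers: C 5.00, H 8.00, O 2.00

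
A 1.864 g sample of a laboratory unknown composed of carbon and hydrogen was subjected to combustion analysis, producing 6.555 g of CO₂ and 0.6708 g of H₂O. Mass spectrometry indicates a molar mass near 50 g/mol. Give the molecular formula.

mol C = 6.555 g CO₂ ÷ 44.009 g/mol = 0.14895 mol
mol H = 2 × 0.6708 g H₂O ÷ 18.015 g/mol = 0.074471 mol
Divide by the smallest (0.074471 mol): C 2.000, H 1.000
Empirical formula: C2H
Empirical-formula mass = 25.03 g/mol; 50 ÷ 25.03 ≈ 2, so the molecular formula is C4H2.

C4H2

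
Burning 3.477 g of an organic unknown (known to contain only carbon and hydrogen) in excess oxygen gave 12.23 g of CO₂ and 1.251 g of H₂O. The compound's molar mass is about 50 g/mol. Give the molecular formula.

C4H2

mol C = 12.23 g CO₂ ÷ 44.009 g/mol = 0.27790 mol
mol H = 2 × 1.251 g H₂O ÷ 18.015 g/mol = 0.13888 mol
Divide by the smallest (0.13888 mol): C 2.001, H 1.000
Empirical formula: C2H
Empirical-formula mass = 25.03 g/mol; 50 ÷ 25.03 ≈ 2, so the molecular formula is C4H2.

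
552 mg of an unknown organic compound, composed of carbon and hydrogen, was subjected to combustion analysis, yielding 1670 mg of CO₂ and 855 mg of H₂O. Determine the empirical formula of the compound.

C2H5

mol C = 1.67 g CO₂ ÷ 44.009 g/mol = 0.03795 mol
mol H = 2 × 0.855 g H₂O ÷ 18.015 g/mol = 0.09492 mol
Divide by the smallest (0.03795 mol): C 1.000, H 2.501
Multiplying each by 2 gives whole numbers: C 2.00, H 5.00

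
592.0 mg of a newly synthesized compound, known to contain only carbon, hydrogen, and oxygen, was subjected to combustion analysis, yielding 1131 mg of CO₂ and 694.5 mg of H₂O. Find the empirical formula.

C2H6O

mol C = 1.131 g CO₂ ÷ 44.009 g/mol = 0.025699 mol
mol H = 2 × 0.6945 g H₂O ÷ 18.015 g/mol = 0.077102 mol
mass O = 0.5920 − (0.30867 + 0.077719) = 0.20561 g → mol O = 0.20561 ÷ 15.999 = 0.012851 mol
Divide by the smallest (0.012851 mol): C 2.000, H 6.000, O 1.000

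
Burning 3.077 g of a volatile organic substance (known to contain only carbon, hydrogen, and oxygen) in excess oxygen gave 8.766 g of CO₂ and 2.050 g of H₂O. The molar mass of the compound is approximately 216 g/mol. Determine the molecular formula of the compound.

mol C = 8.766 g CO₂ ÷ 44.009 g/mol = 0.19919 mol
mol H = 2 × 2.050 g H₂O ÷ 18.015 g/mol = 0.22759 mol
mass O = 3.077 − (2.3924 + 0.22941) = 0.45516 g → mol O = 0.45516 ÷ 15.999 = 0.028449 mol
Divide by the smallest (0.028449 mol): C 7.001, H 8.000, O 1.000
Empirical formula: C7H8O
Empirical-formula mass = 108.14 g/mol; 216 ÷ 108.14 ≈ 2, so the molecular formula is C14H16O2.

C14H16O2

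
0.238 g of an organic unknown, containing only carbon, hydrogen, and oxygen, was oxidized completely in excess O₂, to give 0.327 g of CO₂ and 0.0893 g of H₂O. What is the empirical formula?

mol C = 0.327 g CO₂ ÷ 44.009 g/mol = 0.007430 mol
mol H = 2 × 0.0893 g H₂O ÷ 18.015 g/mol = 0.009914 mol
mass O = 0.238 − (0.08925 + 0.009993) = 0.1388 g → mol O = 0.1388 ÷ 15.999 = 0.008673 mol
Divide by the smallest (0.007430 mol): C 1.000, H 1.334, O 1.167
Multiplying each by 6 gives whole numbers: C 6.00, H 8.01, O 7.00

C6H8O7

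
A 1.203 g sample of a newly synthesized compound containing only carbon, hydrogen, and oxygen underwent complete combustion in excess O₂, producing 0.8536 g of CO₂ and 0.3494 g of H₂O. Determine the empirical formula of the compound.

CH2O3

mol C = 0.8536 g CO₂ ÷ 44.009 g/mol = 0.019396 mol
mol H = 2 × 0.3494 g H₂O ÷ 18.015 g/mol = 0.038790 mol
mass O = 1.203 − (0.23297 + 0.039100) = 0.93093 g → mol O = 0.93093 ÷ 15.999 = 0.058187 mol
Divide by the smallest (0.019396 mol): C 1.000, H 2.000, O 3.000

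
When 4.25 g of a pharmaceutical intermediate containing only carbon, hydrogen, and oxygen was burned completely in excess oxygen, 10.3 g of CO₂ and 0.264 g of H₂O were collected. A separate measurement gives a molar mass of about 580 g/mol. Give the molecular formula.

mol C = 10.3 g CO₂ ÷ 44.009 g/mol = 0.2340 mol
mol H = 2 × 0.264 g H₂O ÷ 18.015 g/mol = 0.02931 mol
mass O = 4.25 − (2.811 + 0.02954) = 1.409 g → mol O = 1.409 ÷ 15.999 = 0.08809 mol
Divide by the smallest (0.02931 mol): C 7.985, H 1.000, O 3.006
Empirical formula: C8HO3
Empirical-formula mass = 145.09 g/mol; 580 ÷ 145.09 ≈ 4, so the molecular formula is C32H4O12.

C32H4O12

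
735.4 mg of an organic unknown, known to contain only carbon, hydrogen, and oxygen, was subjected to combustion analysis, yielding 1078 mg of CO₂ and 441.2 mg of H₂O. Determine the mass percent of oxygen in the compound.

53.28%

mol C = 1.078 g CO₂ ÷ 44.009 g/mol = 0.024495 mol
mol H = 2 × 0.4412 g H₂O ÷ 18.015 g/mol = 0.048981 mol
mass O = 0.7354 − (0.29421 + 0.049373) = 0.39182 g → mol O = 0.39182 ÷ 15.999 = 0.024490 mol
mass % O = 0.39182 g ÷ 0.7354 g × 100%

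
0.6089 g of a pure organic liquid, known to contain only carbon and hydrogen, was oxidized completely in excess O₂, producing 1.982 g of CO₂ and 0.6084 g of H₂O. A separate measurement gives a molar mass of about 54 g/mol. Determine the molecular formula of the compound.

mol C = 1.982 g CO₂ ÷ 44.009 g/mol = 0.045036 mol
mol H = 2 × 0.6084 g H₂O ÷ 18.015 g/mol = 0.067544 mol
Divide by the smallest (0.045036 mol): C 1.000, H 1.500
Multiplying each by 2 gives whole numbers: C 2.00, H 3.00
Empirical formula: C2H3
Empirical-formula mass = 27.05 g/mol; 54 ÷ 27.05 ≈ 2, so the molecular formula is C4H6.

C4H6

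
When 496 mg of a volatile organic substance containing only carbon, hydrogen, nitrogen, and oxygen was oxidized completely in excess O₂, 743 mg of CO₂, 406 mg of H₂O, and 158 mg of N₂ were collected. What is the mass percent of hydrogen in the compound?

mol C = 0.743 g CO₂ ÷ 44.009 g/mol = 0.01688 mol
mol H = 2 × 0.406 g H₂O ÷ 18.015 g/mol = 0.04507 mol
mol N = 2 × 0.158 g N₂ ÷ 28.014 g/mol = 0.01128 mol
mass O = 0.496 − (0.2028 + 0.04543 + 0.1580) = 0.08979 g → mol O = 0.08979 ÷ 15.999 = 0.005612 mol
mass % H = 0.04543 g ÷ 0.496 g × 100%

9.2%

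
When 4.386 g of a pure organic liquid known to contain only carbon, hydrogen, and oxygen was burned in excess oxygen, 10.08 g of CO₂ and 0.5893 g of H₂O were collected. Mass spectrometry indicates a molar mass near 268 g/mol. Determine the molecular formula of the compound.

mol C = 10.08 g CO₂ ÷ 44.009 g/mol = 0.22904 mol
mol H = 2 × 0.5893 g H₂O ÷ 18.015 g/mol = 0.065423 mol
mass O = 4.386 − (2.7510 + 0.065947) = 1.5690 g → mol O = 1.5690 ÷ 15.999 = 0.098069 mol
Divide by the smallest (0.065423 mol): C 3.501, H 1.000, O 1.499
Multiplying each by 2 gives whole numbers: C 7.00, H 2.00, O 3.00
Empirical formula: C7H2O3
Empirical-formula mass = 134.09 g/mol; 268 ÷ 134.09 ≈ 2, so the molecular formula is C14H4O6.

C14H4O6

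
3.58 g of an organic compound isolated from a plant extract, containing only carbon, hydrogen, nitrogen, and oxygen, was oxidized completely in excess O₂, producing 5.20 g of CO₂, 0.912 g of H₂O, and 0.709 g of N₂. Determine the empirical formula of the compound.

C7H6N3O5

mol C = 5.20 g CO₂ ÷ 44.009 g/mol = 0.1182 mol
mol H = 2 × 0.912 g H₂O ÷ 18.015 g/mol = 0.1012 mol
mol N = 2 × 0.709 g N₂ ÷ 28.014 g/mol = 0.05062 mol
mass O = 3.58 − (1.419 + 0.1021 + 0.7090) = 1.350 g → mol O = 1.350 ÷ 15.999 = 0.08436 mol
Divide by the smallest (0.05062 mol): C 2.334, H 2.000, N 1.000, O 1.667
Multiplying each by 3 gives whole numbers: C 7.00, H 6.00, N 3.00, O 5.00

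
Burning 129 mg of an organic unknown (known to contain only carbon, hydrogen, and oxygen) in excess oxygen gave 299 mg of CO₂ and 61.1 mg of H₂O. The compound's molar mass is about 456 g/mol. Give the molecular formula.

mol C = 0.299 g CO₂ ÷ 44.009 g/mol = 0.006794 mol
mol H = 2 × 0.0611 g H₂O ÷ 18.015 g/mol = 0.006783 mol
mass O = 0.129 − (0.08160 + 0.006838) = 0.04056 g → mol O = 0.04056 ÷ 15.999 = 0.002535 mol
Divide by the smallest (0.002535 mol): C 2.680, H 2.676, O 1.000
Multiplying each by 3 gives whole numbers: C 8.04, H 8.03, O 3.00
Empirical formula: C8H8O3
Empirical-formula mass = 152.15 g/mol; 456 ÷ 152.15 ≈ 3, so the molecular formula is C24H24O9.

C24H24O9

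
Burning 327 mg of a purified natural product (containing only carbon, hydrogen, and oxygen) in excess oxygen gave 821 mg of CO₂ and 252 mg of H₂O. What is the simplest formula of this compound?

mol C = 0.821 g CO₂ ÷ 44.009 g/mol = 0.01866 mol
mol H = 2 × 0.252 g H₂O ÷ 18.015 g/mol = 0.02798 mol
mass O = 0.327 − (0.2241 + 0.02820) = 0.07473 g → mol O = 0.07473 ÷ 15.999 = 0.004671 mol
Divide by the smallest (0.004671 mol): C 3.994, H 5.989, O 1.000

C4H6O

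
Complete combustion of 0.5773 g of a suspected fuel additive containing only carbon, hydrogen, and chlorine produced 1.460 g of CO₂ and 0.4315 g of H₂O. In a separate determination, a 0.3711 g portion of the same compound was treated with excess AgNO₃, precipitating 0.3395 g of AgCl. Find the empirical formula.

C9H13Cl

mol C = 1.460 g CO₂ ÷ 44.009 g/mol = 0.033175 mol
mol H = 2 × 0.4315 g H₂O ÷ 18.015 g/mol = 0.047905 mol
From the AgCl data: mol Cl per gram of compound = (0.3395 ÷ 143.318) ÷ 0.3711 = 0.0063833 mol/g, so in the 0.5773 g combustion sample mol Cl = 0.0036851 mol
Divide by the smallest (0.0036851 mol): C 9.002, H 13.000, Cl 1.000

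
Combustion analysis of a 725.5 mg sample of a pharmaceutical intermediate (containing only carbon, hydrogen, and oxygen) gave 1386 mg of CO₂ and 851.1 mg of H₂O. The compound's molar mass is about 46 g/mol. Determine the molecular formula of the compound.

mol C = 1.386 g CO₂ ÷ 44.009 g/mol = 0.031494 mol
mol H = 2 × 0.8511 g H₂O ÷ 18.015 g/mol = 0.094488 mol
mass O = 0.7255 − (0.37827 + 0.095244) = 0.25199 g → mol O = 0.25199 ÷ 15.999 = 0.015750 mol
Divide by the smallest (0.015750 mol): C 2.000, H 5.999, O 1.000
Empirical formula: C2H6O
Empirical-formula mass = 46.07 g/mol; 46 ÷ 46.07 ≈ 1, so the molecular formula is C2H6O.

C2H6O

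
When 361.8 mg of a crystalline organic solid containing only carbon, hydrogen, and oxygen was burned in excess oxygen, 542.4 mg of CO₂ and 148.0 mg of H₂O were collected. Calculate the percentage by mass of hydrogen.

mol C = 0.5424 g CO₂ ÷ 44.009 g/mol = 0.012325 mol
mol H = 2 × 0.1480 g H₂O ÷ 18.015 g/mol = 0.016431 mol
mass O = 0.3618 − (0.14803 + 0.016562) = 0.19721 g → mol O = 0.19721 ÷ 15.999 = 0.012326 mol
mass % H = 0.016562 g ÷ 0.3618 g × 100%

4.58%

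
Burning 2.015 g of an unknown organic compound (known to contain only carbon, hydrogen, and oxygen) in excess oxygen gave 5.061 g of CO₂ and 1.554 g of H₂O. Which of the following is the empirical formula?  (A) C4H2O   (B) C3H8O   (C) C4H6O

mol C = 5.061 g CO₂ ÷ 44.009 g/mol = 0.11500 mol
mol H = 2 × 1.554 g H₂O ÷ 18.015 g/mol = 0.17252 mol
mass O = 2.015 − (1.3813 + 0.17390) = 0.45984 g → mol O = 0.45984 ÷ 15.999 = 0.028742 mol
Divide by the smallest (0.028742 mol): C 4.001, H 6.002, O 1.000

(C) C4H6O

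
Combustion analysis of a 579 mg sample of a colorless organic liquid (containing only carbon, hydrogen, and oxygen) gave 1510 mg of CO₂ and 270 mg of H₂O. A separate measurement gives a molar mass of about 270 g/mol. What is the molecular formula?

mol C = 1.51 g CO₂ ÷ 44.009 g/mol = 0.03431 mol
mol H = 2 × 0.270 g H₂O ÷ 18.015 g/mol = 0.02998 mol
mass O = 0.579 − (0.4121 + 0.03021) = 0.1367 g → mol O = 0.1367 ÷ 15.999 = 0.008543 mol
Divide by the smallest (0.008543 mol): C 4.016, H 3.509, O 1.000
Multiplying each by 2 gives whole numbers: C 8.03, H 7.02, O 2.00
Empirical formula: C8H7O2
Empirical-formula mass = 135.14 g/mol; 270 ÷ 135.14 ≈ 2, so the molecular formula is C16H14O4.

C16H14O4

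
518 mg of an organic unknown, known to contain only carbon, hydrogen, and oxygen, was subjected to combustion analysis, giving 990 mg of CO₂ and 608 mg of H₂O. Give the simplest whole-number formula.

C2H6O

mol C = 0.990 g CO₂ ÷ 44.009 g/mol = 0.02250 mol
mol H = 2 × 0.608 g H₂O ÷ 18.015 g/mol = 0.06750 mol
mass O = 0.518 − (0.2702 + 0.06804) = 0.1798 g → mol O = 0.1798 ÷ 15.999 = 0.01124 mol
Divide by the smallest (0.01124 mol): C 2.002, H 6.007, O 1.000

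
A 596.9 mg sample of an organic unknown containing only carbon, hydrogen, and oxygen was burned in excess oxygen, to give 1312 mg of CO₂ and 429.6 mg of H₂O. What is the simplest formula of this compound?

C5H8O2

mol C = 1.312 g CO₂ ÷ 44.009 g/mol = 0.029812 mol
mol H = 2 × 0.4296 g H₂O ÷ 18.015 g/mol = 0.047694 mol
mass O = 0.5969 − (0.35807 + 0.048075) = 0.19075 g → mol O = 0.19075 ÷ 15.999 = 0.011923 mol
Divide by the smallest (0.011923 mol): C 2.500, H 4.000, O 1.000
Multiplying each by 2 gives whole numbers: C 5.00, H 8.00, O 2.00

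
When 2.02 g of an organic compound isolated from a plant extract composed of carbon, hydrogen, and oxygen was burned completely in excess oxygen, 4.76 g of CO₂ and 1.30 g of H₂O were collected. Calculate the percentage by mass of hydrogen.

mol C = 4.76 g CO₂ ÷ 44.009 g/mol = 0.1082 mol
mol H = 2 × 1.30 g H₂O ÷ 18.015 g/mol = 0.1443 mol
mass O = 2.02 − (1.299 + 0.1455) = 0.5754 g → mol O = 0.5754 ÷ 15.999 = 0.03597 mol
mass % H = 0.1455 g ÷ 2.02 g × 100%

7.2%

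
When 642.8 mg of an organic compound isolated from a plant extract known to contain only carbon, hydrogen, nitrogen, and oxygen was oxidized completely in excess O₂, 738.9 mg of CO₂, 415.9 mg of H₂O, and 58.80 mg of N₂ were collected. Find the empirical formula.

C4H11NO5

mol C = 0.7389 g CO₂ ÷ 44.009 g/mol = 0.016790 mol
mol H = 2 × 0.4159 g H₂O ÷ 18.015 g/mol = 0.046173 mol
mol N = 2 × 0.05880 g N₂ ÷ 28.014 g/mol = 0.0041979 mol
mass O = 0.6428 − (0.20166 + 0.046542 + 0.058800) = 0.33580 g → mol O = 0.33580 ÷ 15.999 = 0.020989 mol
Divide by the smallest (0.0041979 mol): C 4.000, H 10.999, N 1.000, O 5.000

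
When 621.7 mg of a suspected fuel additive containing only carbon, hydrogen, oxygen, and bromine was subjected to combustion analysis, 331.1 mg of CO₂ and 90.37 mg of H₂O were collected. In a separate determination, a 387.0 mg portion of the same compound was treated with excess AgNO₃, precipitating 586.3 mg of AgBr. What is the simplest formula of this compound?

mol C = 0.3311 g CO₂ ÷ 44.009 g/mol = 0.0075235 mol
mol H = 2 × 0.09037 g H₂O ÷ 18.015 g/mol = 0.010033 mol
From the AgBr data: mol Br per gram of compound = (0.5863 ÷ 187.772) ÷ 0.3870 = 0.0080682 mol/g, so in the 0.6217 g combustion sample mol Br = 0.0050160 mol
mass O = 0.6217 − (0.090364 + 0.010113 + 0.40080) = 0.12042 g → mol O = 0.12042 ÷ 15.999 = 0.0075269 mol
Divide by the smallest (0.0050160 mol): C 1.500, H 2.000, Br 1.000, O 1.501
Multiplying each by 2 gives whole numbers: C 3.00, H 4.00, Br 2.00, O 3.00

C3H4Br2O3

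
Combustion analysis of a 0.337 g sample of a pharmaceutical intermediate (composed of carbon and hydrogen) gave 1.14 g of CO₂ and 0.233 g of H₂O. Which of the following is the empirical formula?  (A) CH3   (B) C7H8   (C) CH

mol C = 1.14 g CO₂ ÷ 44.009 g/mol = 0.02590 mol
mol H = 2 × 0.233 g H₂O ÷ 18.015 g/mol = 0.02587 mol
Divide by the smallest (0.02587 mol): C 1.001, H 1.000

(C) CH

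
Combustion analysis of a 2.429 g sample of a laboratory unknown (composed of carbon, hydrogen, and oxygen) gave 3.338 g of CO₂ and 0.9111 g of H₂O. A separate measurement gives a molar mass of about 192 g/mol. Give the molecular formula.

mol C = 3.338 g CO₂ ÷ 44.009 g/mol = 0.075848 mol
mol H = 2 × 0.9111 g H₂O ÷ 18.015 g/mol = 0.10115 mol
mass O = 2.429 − (0.91101 + 0.10196) = 1.4160 g → mol O = 1.4160 ÷ 15.999 = 0.088507 mol
Divide by the smallest (0.075848 mol): C 1.000, H 1.334, O 1.167
Multiplying each by 6 gives whole numbers: C 6.00, H 8.00, O 7.00
Empirical formula: C6H8O7
Empirical-formula mass = 192.12 g/mol; 192 ÷ 192.12 ≈ 1, so the molecular formula is C6H8O7.

C6H8O7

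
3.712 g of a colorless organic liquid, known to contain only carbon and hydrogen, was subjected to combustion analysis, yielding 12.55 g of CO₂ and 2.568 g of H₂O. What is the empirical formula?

mol C = 12.55 g CO₂ ÷ 44.009 g/mol = 0.28517 mol
mol H = 2 × 2.568 g H₂O ÷ 18.015 g/mol = 0.28510 mol
Divide by the smallest (0.28510 mol): C 1.000, H 1.000

CH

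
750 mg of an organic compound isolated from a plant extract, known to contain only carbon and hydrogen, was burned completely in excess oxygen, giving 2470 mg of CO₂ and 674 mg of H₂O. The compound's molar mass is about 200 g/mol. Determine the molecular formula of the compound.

C15H20

mol C = 2.47 g CO₂ ÷ 44.009 g/mol = 0.05612 mol
mol H = 2 × 0.674 g H₂O ÷ 18.015 g/mol = 0.07483 mol
Divide by the smallest (0.05612 mol): C 1.000, H 1.333
Multiplying each by 3 gives whole numbers: C 3.00, H 4.00
Empirical formula: C3H4
Empirical-formula mass = 40.06 g/mol; 200 ÷ 40.06 ≈ 5, so the molecular formula is C15H20.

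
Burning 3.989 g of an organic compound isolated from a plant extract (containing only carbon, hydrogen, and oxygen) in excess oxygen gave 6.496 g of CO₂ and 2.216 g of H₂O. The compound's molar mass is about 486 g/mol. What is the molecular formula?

C18H30O15

mol C = 6.496 g CO₂ ÷ 44.009 g/mol = 0.14761 mol
mol H = 2 × 2.216 g H₂O ÷ 18.015 g/mol = 0.24602 mol
mass O = 3.989 − (1.7729 + 0.24799) = 1.9681 g → mol O = 1.9681 ÷ 15.999 = 0.12301 mol
Divide by the smallest (0.12301 mol): C 1.200, H 2.000, O 1.000
Multiplying each by 5 gives whole numbers: C 6.00, H 10.00, O 5.00
Empirical formula: C6H10O5
Empirical-formula mass = 162.14 g/mol; 486 ÷ 162.14 ≈ 3, so the molecular formula is C18H30O15.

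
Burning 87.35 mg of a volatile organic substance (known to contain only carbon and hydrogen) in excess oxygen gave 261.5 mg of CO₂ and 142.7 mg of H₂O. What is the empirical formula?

mol C = 0.2615 g CO₂ ÷ 44.009 g/mol = 0.0059420 mol
mol H = 2 × 0.1427 g H₂O ÷ 18.015 g/mol = 0.015842 mol
Divide by the smallest (0.0059420 mol): C 1.000, H 2.666
Multiplying each by 3 gives whole numbers: C 3.00, H 8.00

C3H8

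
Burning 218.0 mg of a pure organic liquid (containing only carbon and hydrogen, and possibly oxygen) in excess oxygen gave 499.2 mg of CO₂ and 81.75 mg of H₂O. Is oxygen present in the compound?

mol C = 0.4992 g CO₂ ÷ 44.009 g/mol = 0.011343 mol
mol H = 2 × 0.08175 g H₂O ÷ 18.015 g/mol = 0.0090758 mol
C and H account for only 0.14539 g of the 0.2180 g sample; the remaining 0.072609 g must be oxygen.

yes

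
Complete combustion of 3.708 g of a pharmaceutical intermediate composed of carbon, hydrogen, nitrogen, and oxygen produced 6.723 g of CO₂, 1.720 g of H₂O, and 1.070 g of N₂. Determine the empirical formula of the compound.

mol C = 6.723 g CO₂ ÷ 44.009 g/mol = 0.15276 mol
mol H = 2 × 1.720 g H₂O ÷ 18.015 g/mol = 0.19095 mol
mol N = 2 × 1.070 g N₂ ÷ 28.014 g/mol = 0.076390 mol
mass O = 3.708 − (1.8349 + 0.19248 + 1.0700) = 0.61067 g → mol O = 0.61067 ÷ 15.999 = 0.038169 mol
Divide by the smallest (0.038169 mol): C 4.002, H 5.003, N 2.001, O 1.000

C4H5N2O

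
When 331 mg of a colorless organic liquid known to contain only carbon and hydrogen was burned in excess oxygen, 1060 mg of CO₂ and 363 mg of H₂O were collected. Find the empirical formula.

C3H5

mol C = 1.06 g CO₂ ÷ 44.009 g/mol = 0.02409 mol
mol H = 2 × 0.363 g H₂O ÷ 18.015 g/mol = 0.04030 mol
Divide by the smallest (0.02409 mol): C 1.000, H 1.673
Multiplying each by 3 gives whole numbers: C 3.00, H 5.02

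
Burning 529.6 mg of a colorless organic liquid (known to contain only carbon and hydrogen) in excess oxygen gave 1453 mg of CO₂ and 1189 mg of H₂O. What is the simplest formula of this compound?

mol C = 1.453 g CO₂ ÷ 44.009 g/mol = 0.033016 mol
mol H = 2 × 1.189 g H₂O ÷ 18.015 g/mol = 0.13200 mol
Divide by the smallest (0.033016 mol): C 1.000, H 3.998

CH4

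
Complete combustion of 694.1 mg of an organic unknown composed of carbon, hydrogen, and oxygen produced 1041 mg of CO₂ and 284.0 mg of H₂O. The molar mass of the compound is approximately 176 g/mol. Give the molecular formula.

C6H8O6

mol C = 1.041 g CO₂ ÷ 44.009 g/mol = 0.023654 mol
mol H = 2 × 0.2840 g H₂O ÷ 18.015 g/mol = 0.031529 mol
mass O = 0.6941 − (0.28411 + 0.031782) = 0.37821 g → mol O = 0.37821 ÷ 15.999 = 0.023639 mol
Divide by the smallest (0.023639 mol): C 1.001, H 1.334, O 1.000
Multiplying each by 3 gives whole numbers: C 3.00, H 4.00, O 3.00
Empirical formula: C3H4O3
Empirical-formula mass = 88.06 g/mol; 176 ÷ 88.06 ≈ 2, so the molecular formula is C6H8O6.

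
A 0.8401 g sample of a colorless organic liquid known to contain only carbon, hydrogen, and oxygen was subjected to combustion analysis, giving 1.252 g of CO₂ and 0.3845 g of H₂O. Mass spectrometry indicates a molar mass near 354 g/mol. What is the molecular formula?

mol C = 1.252 g CO₂ ÷ 44.009 g/mol = 0.028449 mol
mol H = 2 × 0.3845 g H₂O ÷ 18.015 g/mol = 0.042687 mol
mass O = 0.8401 − (0.34170 + 0.043028) = 0.45537 g → mol O = 0.45537 ÷ 15.999 = 0.028463 mol
Divide by the smallest (0.028449 mol): C 1.000, H 1.500, O 1.000
Multiplying each by 2 gives whole numbers: C 2.00, H 3.00, O 2.00
Empirical formula: C2H3O2
Empirical-formula mass = 59.04 g/mol; 354 ÷ 59.04 ≈ 6, so the molecular formula is C12H18O12.

C12H18O12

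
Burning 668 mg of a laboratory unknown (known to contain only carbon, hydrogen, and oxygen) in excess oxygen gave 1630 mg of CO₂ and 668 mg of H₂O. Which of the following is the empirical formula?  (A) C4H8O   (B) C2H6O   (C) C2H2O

mol C = 1.63 g CO₂ ÷ 44.009 g/mol = 0.03704 mol
mol H = 2 × 0.668 g H₂O ÷ 18.015 g/mol = 0.07416 mol
mass O = 0.668 − (0.4449 + 0.07475) = 0.1484 g → mol O = 0.1484 ÷ 15.999 = 0.009275 mol
Divide by the smallest (0.009275 mol): C 3.993, H 7.996, O 1.000

(A) C4H8O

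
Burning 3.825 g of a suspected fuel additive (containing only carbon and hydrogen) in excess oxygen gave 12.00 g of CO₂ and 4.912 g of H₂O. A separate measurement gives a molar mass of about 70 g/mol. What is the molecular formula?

C5H10

mol C = 12.00 g CO₂ ÷ 44.009 g/mol = 0.27267 mol
mol H = 2 × 4.912 g H₂O ÷ 18.015 g/mol = 0.54532 mol
Divide by the smallest (0.27267 mol): C 1.000, H 2.000
Empirical formula: CH2
Empirical-formula mass = 14.03 g/mol; 70 ÷ 14.03 ≈ 5, so the molecular formula is C5H10.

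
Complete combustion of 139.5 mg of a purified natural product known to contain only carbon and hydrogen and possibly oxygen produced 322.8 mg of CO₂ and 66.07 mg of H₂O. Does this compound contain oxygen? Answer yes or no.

yes

mol C = 0.3228 g CO₂ ÷ 44.009 g/mol = 0.0073349 mol
mol H = 2 × 0.06607 g H₂O ÷ 18.015 g/mol = 0.0073350 mol
C and H account for only 0.095493 g of the 0.1395 g sample; the remaining 0.044007 g must be oxygen.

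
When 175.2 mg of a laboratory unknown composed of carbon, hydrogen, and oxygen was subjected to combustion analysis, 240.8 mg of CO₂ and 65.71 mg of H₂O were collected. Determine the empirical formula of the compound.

mol C = 0.2408 g CO₂ ÷ 44.009 g/mol = 0.0054716 mol
mol H = 2 × 0.06571 g H₂O ÷ 18.015 g/mol = 0.0072950 mol
mass O = 0.1752 − (0.065719 + 0.0073534) = 0.10213 g → mol O = 0.10213 ÷ 15.999 = 0.0063833 mol
Divide by the smallest (0.0054716 mol): C 1.000, H 1.333, O 1.167
Multiplying each by 6 gives whole numbers: C 6.00, H 8.00, O 7.00

C6H8O7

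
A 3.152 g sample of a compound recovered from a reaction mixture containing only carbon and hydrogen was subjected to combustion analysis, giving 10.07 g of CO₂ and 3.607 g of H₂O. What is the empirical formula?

C4H7

mol C = 10.07 g CO₂ ÷ 44.009 g/mol = 0.22882 mol
mol H = 2 × 3.607 g H₂O ÷ 18.015 g/mol = 0.40044 mol
Divide by the smallest (0.22882 mol): C 1.000, H 1.750
Multiplying each by 4 gives whole numbers: C 4.00, H 7.00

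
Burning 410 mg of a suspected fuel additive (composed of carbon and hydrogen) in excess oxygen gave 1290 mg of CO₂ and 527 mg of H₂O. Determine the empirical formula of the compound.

CH2

mol C = 1.29 g CO₂ ÷ 44.009 g/mol = 0.02931 mol
mol H = 2 × 0.527 g H₂O ÷ 18.015 g/mol = 0.05851 mol
Divide by the smallest (0.02931 mol): C 1.000, H 1.996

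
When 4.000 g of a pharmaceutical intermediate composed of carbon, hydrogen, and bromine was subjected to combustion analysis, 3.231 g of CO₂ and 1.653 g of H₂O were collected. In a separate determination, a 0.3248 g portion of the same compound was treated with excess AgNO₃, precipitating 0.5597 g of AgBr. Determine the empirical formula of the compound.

mol C = 3.231 g CO₂ ÷ 44.009 g/mol = 0.073417 mol
mol H = 2 × 1.653 g H₂O ÷ 18.015 g/mol = 0.18351 mol
From the AgBr data: mol Br per gram of compound = (0.5597 ÷ 187.772) ÷ 0.3248 = 0.0091772 mol/g, so in the 4.000 g combustion sample mol Br = 0.036709 mol
Divide by the smallest (0.036709 mol): C 2.000, H 4.999, Br 1.000

C2H5Br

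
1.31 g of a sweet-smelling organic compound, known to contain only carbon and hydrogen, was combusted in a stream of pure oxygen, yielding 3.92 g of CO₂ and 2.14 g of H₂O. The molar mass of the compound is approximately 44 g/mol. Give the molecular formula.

mol C = 3.92 g CO₂ ÷ 44.009 g/mol = 0.08907 mol
mol H = 2 × 2.14 g H₂O ÷ 18.015 g/mol = 0.2376 mol
Divide by the smallest (0.08907 mol): C 1.000, H 2.667
Multiplying each by 3 gives whole numbers: C 3.00, H 8.00
Empirical formula: C3H8
Empirical-formula mass = 44.10 g/mol; 44 ÷ 44.10 ≈ 1, so the molecular formula is C3H8.

C3H8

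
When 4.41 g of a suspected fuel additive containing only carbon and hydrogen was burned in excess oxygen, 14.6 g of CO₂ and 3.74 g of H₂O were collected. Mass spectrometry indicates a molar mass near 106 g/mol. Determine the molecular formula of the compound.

mol C = 14.6 g CO₂ ÷ 44.009 g/mol = 0.3318 mol
mol H = 2 × 3.74 g H₂O ÷ 18.015 g/mol = 0.4152 mol
Divide by the smallest (0.3318 mol): C 1.000, H 1.252
Multiplying each by 4 gives whole numbers: C 4.00, H 5.01
Empirical formula: C4H5
Empirical-formula mass = 53.08 g/mol; 106 ÷ 53.08 ≈ 2, so the molecular formula is C8H10.

C8H10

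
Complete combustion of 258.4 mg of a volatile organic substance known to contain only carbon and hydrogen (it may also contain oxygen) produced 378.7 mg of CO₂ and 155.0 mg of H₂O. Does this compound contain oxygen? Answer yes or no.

yes

mol C = 0.3787 g CO₂ ÷ 44.009 g/mol = 0.0086051 mol
mol H = 2 × 0.1550 g H₂O ÷ 18.015 g/mol = 0.017208 mol
C and H account for only 0.12070 g of the 0.2584 g sample; the remaining 0.13770 g must be oxygen.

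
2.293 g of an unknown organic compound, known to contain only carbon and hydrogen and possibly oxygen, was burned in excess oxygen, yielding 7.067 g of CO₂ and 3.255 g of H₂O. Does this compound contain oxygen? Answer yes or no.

no

mol C = 7.067 g CO₂ ÷ 44.009 g/mol = 0.16058 mol
mol H = 2 × 3.255 g H₂O ÷ 18.015 g/mol = 0.36137 mol
C and H together account for 2.2930 g — essentially the entire 2.293 g sample — so the compound contains no oxygen.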